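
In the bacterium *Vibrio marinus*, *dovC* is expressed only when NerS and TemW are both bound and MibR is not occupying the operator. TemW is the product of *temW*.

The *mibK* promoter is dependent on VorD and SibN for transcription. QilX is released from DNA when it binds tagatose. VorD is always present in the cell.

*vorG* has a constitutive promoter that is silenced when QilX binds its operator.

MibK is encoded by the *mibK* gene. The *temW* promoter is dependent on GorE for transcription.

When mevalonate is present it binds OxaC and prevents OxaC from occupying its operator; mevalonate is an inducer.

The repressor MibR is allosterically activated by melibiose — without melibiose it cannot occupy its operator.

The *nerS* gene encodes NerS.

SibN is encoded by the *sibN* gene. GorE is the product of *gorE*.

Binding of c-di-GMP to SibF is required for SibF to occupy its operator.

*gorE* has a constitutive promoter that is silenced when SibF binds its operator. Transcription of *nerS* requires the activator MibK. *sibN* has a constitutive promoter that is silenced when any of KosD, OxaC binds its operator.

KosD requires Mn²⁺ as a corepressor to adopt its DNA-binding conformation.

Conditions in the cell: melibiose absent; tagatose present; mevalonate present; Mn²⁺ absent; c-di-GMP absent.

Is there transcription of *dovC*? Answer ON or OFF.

VorD is produced constitutively and is active.
Mn²⁺ is absent, so KosD is inactive.
Mevalonate is present, so OxaC is inactive.
With no repressor bound, *sibN* is transcribed.
So SibN is produced and active.
No repressor is bound and VorD and SibN are active, so *mibK* is transcribed.
So MibK is produced and active.
No repressor is bound and MibK is active, so *nerS* is transcribed.
So NerS is produced and active.
Melibiose is absent, so MibR is inactive.
c-di-GMP is absent, so SibF is inactive.
With no repressor bound, *gorE* is transcribed.
So GorE is produced and active.
No repressor is bound and GorE is active, so *temW* is transcribed.
So TemW is produced and active.
No repressor is bound and NerS and TemW are active, so *dovC* is transcribed.

ON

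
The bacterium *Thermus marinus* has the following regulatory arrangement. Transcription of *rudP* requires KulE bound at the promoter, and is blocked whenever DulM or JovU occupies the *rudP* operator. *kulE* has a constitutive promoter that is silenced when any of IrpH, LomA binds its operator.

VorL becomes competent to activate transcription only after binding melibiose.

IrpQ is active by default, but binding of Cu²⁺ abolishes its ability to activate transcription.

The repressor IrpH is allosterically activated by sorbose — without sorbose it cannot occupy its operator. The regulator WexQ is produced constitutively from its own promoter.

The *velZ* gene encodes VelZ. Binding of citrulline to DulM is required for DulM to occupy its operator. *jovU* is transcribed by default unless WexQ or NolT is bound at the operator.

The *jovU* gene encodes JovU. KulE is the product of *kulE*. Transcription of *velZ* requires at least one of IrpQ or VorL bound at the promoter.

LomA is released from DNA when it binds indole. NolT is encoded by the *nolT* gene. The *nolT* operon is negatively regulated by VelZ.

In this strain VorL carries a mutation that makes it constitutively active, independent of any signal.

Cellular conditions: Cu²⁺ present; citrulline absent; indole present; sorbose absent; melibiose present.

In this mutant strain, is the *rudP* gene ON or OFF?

ON

Citrulline is absent, so DulM is inactive.
Sorbose is absent, so IrpH is inactive.
Indole is present, so LomA is inactive.
With no repressor bound, *kulE* is transcribed.
So KulE is produced and active.
WexQ is produced constitutively and is active.
Cu²⁺ is present, so IrpQ is inactive.
VorL is constitutively active in this strain.
Activator VorL is present, so *velZ* is transcribed.
So VelZ is produced and active.
With repressor VelZ bound, *nolT* is not transcribed.
So NolT is not produced.
With repressor WexQ bound, *jovU* is not transcribed.
So JovU is not produced.
No repressor is bound and KulE is active, so *rudP* is transcribed.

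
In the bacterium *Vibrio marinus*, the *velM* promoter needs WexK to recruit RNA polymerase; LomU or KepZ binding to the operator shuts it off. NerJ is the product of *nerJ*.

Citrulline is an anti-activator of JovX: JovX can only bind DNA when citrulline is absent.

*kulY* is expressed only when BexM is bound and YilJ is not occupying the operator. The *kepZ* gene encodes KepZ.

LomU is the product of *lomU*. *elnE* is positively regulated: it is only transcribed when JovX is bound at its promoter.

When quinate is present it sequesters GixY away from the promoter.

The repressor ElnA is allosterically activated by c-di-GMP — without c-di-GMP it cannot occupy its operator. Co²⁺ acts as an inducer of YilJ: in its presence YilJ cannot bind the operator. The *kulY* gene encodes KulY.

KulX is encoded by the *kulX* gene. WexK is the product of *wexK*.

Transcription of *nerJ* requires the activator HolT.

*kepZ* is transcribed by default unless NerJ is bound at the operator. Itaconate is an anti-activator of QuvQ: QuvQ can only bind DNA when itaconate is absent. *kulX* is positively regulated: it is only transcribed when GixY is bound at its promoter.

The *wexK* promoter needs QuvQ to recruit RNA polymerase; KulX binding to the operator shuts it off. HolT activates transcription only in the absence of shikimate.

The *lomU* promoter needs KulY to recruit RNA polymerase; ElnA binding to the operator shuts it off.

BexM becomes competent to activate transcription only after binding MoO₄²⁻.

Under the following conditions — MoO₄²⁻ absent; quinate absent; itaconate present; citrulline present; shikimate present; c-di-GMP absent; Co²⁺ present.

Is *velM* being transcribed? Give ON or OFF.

OFF

Co²⁺ is present, so YilJ is inactive.
MoO₄²⁻ is absent, so BexM is inactive.
Required activator BexM is absent, so *kulY* is not transcribed.
So KulY is not produced.
c-di-GMP is absent, so ElnA is inactive.
Required activator KulY is absent, so *lomU* is not transcribed.
So LomU is not produced.
Quinate is absent, so GixY is active.
No repressor is bound and GixY is active, so *kulX* is transcribed.
So KulX is produced and active.
Itaconate is present, so QuvQ is inactive.
With repressor KulX bound, *wexK* is not transcribed.
So WexK is not produced.
Shikimate is present, so HolT is inactive.
Required activator HolT is absent, so *nerJ* is not transcribed.
So NerJ is not produced.
With no repressor bound, *kepZ* is transcribed.
So KepZ is produced and active.
With repressor KepZ bound, *velM* is not transcribed.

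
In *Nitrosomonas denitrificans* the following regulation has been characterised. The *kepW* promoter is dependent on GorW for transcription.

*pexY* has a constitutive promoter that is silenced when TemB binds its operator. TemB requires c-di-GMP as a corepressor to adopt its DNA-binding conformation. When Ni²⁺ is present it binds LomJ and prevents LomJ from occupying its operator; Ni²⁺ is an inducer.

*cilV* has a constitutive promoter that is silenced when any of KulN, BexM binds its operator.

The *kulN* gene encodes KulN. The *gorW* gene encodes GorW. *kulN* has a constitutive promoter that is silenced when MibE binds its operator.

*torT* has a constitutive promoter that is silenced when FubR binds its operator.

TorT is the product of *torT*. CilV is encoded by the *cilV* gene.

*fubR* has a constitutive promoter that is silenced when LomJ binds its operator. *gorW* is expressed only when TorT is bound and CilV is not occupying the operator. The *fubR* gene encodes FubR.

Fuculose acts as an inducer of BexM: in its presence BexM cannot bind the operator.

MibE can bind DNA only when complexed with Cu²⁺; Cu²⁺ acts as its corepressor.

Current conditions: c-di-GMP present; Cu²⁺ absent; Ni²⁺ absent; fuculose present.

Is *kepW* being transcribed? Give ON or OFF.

Cu²⁺ is absent, so MibE is inactive.
With no repressor bound, *kulN* is transcribed.
So KulN is produced and active.
Fuculose is present, so BexM is inactive.
With repressor KulN bound, *cilV* is not transcribed.
So CilV is not produced.
Ni²⁺ is absent, so LomJ is active.
With repressor LomJ bound, *fubR* is not transcribed.
So FubR is not produced.
With no repressor bound, *torT* is transcribed.
So TorT is produced and active.
No repressor is bound and TorT is active, so *gorW* is transcribed.
So GorW is produced and active.
No repressor is bound and GorW is active, so *kepW* is transcribed.

ON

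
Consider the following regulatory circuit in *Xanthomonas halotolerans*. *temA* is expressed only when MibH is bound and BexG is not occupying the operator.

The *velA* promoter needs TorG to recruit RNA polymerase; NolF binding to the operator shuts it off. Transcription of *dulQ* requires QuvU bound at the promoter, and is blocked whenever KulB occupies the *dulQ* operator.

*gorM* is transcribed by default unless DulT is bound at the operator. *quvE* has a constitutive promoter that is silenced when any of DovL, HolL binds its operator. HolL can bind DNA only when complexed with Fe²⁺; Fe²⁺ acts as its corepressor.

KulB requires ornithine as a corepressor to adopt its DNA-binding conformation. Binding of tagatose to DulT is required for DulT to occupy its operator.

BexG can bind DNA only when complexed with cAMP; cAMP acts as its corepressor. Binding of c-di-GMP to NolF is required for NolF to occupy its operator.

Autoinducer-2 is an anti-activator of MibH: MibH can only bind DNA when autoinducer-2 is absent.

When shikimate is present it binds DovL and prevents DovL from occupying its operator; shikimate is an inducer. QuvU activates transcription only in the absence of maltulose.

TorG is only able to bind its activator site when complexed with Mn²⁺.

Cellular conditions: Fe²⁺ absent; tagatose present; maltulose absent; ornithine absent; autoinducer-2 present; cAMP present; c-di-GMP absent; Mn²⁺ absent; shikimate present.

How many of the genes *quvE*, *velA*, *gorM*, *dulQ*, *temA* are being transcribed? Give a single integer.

2

Shikimate is present, so DovL is inactive.
Fe²⁺ is absent, so HolL is inactive.
With no repressor bound, *quvE* is transcribed.
→ *quvE* is ON.
c-di-GMP is absent, so NolF is inactive.
Mn²⁺ is absent, so TorG is inactive.
Required activator TorG is absent, so *velA* is not transcribed.
→ *velA* is OFF.
Tagatose is present, so DulT is active.
With repressor DulT bound, *gorM* is not transcribed.
→ *gorM* is OFF.
Maltulose is absent, so QuvU is active.
Ornithine is absent, so KulB is inactive.
No repressor is bound and QuvU is active, so *dulQ* is transcribed.
→ *dulQ* is ON.
Autoinducer-2 is present, so MibH is inactive.
cAMP is present, so BexG is active.
With repressor BexG bound, *temA* is not transcribed.
→ *temA* is OFF.
2 of the 5 genes are transcribed.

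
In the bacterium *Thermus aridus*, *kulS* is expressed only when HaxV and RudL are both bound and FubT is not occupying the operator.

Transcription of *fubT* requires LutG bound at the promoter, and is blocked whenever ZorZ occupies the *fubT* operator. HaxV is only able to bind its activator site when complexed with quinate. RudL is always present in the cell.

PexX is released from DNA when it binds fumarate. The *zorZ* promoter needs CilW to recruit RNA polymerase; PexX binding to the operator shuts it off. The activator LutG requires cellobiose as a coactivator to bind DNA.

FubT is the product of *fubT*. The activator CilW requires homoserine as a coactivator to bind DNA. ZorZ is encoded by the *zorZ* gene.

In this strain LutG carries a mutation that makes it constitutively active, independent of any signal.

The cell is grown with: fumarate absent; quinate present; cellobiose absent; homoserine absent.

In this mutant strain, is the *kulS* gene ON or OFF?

Quinate is present, so HaxV is active.
RudL is produced constitutively and is active.
Fumarate is absent, so PexX is active.
Homoserine is absent, so CilW is inactive.
With repressor PexX bound, *zorZ* is not transcribed.
So ZorZ is not produced.
LutG is constitutively active in this strain.
No repressor is bound and LutG is active, so *fubT* is transcribed.
So FubT is produced and active.
With repressor FubT bound, *kulS* is not transcribed.

OFF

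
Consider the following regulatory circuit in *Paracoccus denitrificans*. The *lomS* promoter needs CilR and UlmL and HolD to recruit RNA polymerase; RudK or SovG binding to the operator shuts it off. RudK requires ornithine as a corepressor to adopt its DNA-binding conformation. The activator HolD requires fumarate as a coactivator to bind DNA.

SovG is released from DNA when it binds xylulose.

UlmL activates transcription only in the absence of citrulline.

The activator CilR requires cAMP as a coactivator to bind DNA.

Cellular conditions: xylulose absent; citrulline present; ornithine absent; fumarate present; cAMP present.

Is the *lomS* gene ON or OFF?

cAMP is present, so CilR is active.
Citrulline is present, so UlmL is inactive.
Ornithine is absent, so RudK is inactive.
Xylulose is absent, so SovG is active.
Fumarate is present, so HolD is active.
With repressor SovG bound, *lomS* is not transcribed.

OFF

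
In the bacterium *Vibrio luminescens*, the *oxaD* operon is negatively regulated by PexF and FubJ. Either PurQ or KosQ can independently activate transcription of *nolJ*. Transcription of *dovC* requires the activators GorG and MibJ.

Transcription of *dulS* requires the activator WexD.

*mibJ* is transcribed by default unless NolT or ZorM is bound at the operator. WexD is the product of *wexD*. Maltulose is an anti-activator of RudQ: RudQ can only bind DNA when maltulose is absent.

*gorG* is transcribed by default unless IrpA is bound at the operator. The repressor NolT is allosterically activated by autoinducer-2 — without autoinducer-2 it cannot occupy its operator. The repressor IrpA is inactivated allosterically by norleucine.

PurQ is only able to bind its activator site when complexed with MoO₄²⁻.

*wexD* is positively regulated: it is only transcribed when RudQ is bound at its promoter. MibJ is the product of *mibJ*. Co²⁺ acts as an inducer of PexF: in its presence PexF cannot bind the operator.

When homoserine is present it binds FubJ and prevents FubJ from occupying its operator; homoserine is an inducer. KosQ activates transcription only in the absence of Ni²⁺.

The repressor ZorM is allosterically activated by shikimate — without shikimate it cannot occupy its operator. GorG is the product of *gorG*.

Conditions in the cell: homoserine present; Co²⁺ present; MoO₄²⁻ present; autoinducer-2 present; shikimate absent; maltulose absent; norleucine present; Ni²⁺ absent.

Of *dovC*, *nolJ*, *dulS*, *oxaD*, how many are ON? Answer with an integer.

3

Norleucine is present, so IrpA is inactive.
With no repressor bound, *gorG* is transcribed.
So GorG is produced and active.
Autoinducer-2 is present, so NolT is active.
Shikimate is absent, so ZorM is inactive.
With repressor NolT bound, *mibJ* is not transcribed.
So MibJ is not produced.
Required activator MibJ is absent, so *dovC* is not transcribed.
→ *dovC* is OFF.
MoO₄²⁻ is present, so PurQ is active.
Ni²⁺ is absent, so KosQ is active.
Activator PurQ is present, so *nolJ* is transcribed.
→ *nolJ* is ON.
Maltulose is absent, so RudQ is active.
No repressor is bound and RudQ is active, so *wexD* is transcribed.
So WexD is produced and active.
No repressor is bound and WexD is active, so *dulS* is transcribed.
→ *dulS* is ON.
Co²⁺ is present, so PexF is inactive.
Homoserine is present, so FubJ is inactive.
With no repressor bound, *oxaD* is transcribed.
→ *oxaD* is ON.
3 of the 4 genes are transcribed.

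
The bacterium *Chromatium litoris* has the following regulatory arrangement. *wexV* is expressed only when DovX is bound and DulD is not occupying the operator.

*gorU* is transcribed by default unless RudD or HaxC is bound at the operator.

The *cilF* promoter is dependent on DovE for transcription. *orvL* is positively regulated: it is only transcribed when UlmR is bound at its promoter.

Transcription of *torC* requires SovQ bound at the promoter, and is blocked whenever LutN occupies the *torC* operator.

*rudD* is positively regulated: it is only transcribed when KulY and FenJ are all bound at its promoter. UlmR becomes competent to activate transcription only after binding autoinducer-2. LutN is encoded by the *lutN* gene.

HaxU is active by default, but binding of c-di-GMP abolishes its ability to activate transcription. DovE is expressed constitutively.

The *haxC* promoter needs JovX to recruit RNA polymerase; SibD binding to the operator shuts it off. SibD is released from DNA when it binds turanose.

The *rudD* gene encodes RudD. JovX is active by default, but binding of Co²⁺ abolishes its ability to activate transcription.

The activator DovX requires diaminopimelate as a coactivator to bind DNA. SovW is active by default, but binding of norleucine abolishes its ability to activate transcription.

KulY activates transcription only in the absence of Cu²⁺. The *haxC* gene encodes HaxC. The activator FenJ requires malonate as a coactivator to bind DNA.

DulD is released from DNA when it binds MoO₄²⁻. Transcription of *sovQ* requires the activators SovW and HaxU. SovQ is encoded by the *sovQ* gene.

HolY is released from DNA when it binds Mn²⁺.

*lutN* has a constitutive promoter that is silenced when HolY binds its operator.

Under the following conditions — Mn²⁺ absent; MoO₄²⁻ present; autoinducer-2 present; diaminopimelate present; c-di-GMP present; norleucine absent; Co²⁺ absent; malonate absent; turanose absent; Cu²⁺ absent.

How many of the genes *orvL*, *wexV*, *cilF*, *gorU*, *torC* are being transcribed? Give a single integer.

Autoinducer-2 is present, so UlmR is active.
No repressor is bound and UlmR is active, so *orvL* is transcribed.
→ *orvL* is ON.
Diaminopimelate is present, so DovX is active.
MoO₄²⁻ is present, so DulD is inactive.
No repressor is bound and DovX is active, so *wexV* is transcribed.
→ *wexV* is ON.
DovE is produced constitutively and is active.
No repressor is bound and DovE is active, so *cilF* is transcribed.
→ *cilF* is ON.
Cu²⁺ is absent, so KulY is active.
Malonate is absent, so FenJ is inactive.
Required activator FenJ is absent, so *rudD* is not transcribed.
So RudD is not produced.
Co²⁺ is absent, so JovX is active.
Turanose is absent, so SibD is active.
With repressor SibD bound, *haxC* is not transcribed.
So HaxC is not produced.
With no repressor bound, *gorU* is transcribed.
→ *gorU* is ON.
Norleucine is absent, so SovW is active.
c-di-GMP is present, so HaxU is inactive.
Required activator HaxU is absent, so *sovQ* is not transcribed.
So SovQ is not produced.
Mn²⁺ is absent, so HolY is active.
With repressor HolY bound, *lutN* is not transcribed.
So LutN is not produced.
Required activator SovQ is absent, so *torC* is not transcribed.
→ *torC* is OFF.
4 of the 5 genes are transcribed.

4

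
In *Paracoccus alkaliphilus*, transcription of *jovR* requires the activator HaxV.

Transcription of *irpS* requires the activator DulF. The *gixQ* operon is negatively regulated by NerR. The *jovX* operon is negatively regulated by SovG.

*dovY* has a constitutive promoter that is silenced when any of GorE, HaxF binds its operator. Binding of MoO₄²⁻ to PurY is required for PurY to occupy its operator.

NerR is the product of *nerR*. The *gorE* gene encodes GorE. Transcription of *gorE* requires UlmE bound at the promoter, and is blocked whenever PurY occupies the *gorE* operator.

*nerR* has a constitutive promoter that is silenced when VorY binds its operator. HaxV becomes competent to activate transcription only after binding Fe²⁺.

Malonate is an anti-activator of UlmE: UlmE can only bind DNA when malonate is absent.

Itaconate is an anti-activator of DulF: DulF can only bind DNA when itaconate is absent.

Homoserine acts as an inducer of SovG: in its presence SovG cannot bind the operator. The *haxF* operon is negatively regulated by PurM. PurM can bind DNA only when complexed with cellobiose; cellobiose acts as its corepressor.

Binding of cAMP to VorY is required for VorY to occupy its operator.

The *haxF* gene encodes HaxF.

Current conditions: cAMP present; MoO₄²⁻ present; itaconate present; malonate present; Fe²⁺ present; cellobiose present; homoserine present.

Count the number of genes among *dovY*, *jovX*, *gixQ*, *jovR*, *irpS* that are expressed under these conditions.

4

MoO₄²⁻ is present, so PurY is active.
Malonate is present, so UlmE is inactive.
With repressor PurY bound, *gorE* is not transcribed.
So GorE is not produced.
Cellobiose is present, so PurM is active.
With repressor PurM bound, *haxF* is not transcribed.
So HaxF is not produced.
With no repressor bound, *dovY* is transcribed.
→ *dovY* is ON.
Homoserine is present, so SovG is inactive.
With no repressor bound, *jovX* is transcribed.
→ *jovX* is ON.
cAMP is present, so VorY is active.
With repressor VorY bound, *nerR* is not transcribed.
So NerR is not produced.
With no repressor bound, *gixQ* is transcribed.
→ *gixQ* is ON.
Fe²⁺ is present, so HaxV is active.
No repressor is bound and HaxV is active, so *jovR* is transcribed.
→ *jovR* is ON.
Itaconate is present, so DulF is inactive.
Required activator DulF is absent, so *irpS* is not transcribed.
→ *irpS* is OFF.
4 of the 5 genes are transcribed.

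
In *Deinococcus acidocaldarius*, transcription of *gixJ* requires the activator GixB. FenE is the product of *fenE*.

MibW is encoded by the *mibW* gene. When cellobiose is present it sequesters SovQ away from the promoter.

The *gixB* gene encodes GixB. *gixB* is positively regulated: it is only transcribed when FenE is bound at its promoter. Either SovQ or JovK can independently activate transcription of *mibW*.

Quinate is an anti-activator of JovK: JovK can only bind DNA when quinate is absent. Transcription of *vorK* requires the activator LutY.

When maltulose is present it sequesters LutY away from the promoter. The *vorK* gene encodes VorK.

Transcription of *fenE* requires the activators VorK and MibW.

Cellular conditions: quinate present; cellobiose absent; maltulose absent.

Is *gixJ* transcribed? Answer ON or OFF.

ON

Maltulose is absent, so LutY is active.
No repressor is bound and LutY is active, so *vorK* is transcribed.
So VorK is produced and active.
Cellobiose is absent, so SovQ is active.
Quinate is present, so JovK is inactive.
Activator SovQ is present, so *mibW* is transcribed.
So MibW is produced and active.
No repressor is bound and VorK and MibW are active, so *fenE* is transcribed.
So FenE is produced and active.
No repressor is bound and FenE is active, so *gixB* is transcribed.
So GixB is produced and active.
No repressor is bound and GixB is active, so *gixJ* is transcribed.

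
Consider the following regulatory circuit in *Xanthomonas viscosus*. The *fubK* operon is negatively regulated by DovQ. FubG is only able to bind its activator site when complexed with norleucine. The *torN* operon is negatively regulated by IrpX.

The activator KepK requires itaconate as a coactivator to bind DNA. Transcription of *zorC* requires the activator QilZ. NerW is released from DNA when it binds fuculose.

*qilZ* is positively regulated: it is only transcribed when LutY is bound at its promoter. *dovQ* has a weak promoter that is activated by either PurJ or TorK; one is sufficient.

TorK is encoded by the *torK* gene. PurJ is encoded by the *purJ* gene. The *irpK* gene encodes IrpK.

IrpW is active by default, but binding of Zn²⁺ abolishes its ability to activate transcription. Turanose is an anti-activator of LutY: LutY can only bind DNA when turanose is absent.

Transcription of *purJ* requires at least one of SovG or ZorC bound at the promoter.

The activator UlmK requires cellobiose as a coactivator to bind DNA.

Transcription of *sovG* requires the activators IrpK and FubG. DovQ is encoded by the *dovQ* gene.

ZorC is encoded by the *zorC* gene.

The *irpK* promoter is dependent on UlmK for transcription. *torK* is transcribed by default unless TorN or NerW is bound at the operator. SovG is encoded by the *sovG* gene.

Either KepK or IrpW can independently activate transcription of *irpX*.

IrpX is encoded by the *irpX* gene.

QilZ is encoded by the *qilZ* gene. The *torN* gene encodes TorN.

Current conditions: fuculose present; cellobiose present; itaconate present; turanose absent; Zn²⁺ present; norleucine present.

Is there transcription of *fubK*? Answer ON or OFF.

OFF

Cellobiose is present, so UlmK is active.
No repressor is bound and UlmK is active, so *irpK* is transcribed.
So IrpK is produced and active.
Norleucine is present, so FubG is active.
No repressor is bound and IrpK and FubG are active, so *sovG* is transcribed.
So SovG is produced and active.
Turanose is absent, so LutY is active.
No repressor is bound and LutY is active, so *qilZ* is transcribed.
So QilZ is produced and active.
No repressor is bound and QilZ is active, so *zorC* is transcribed.
So ZorC is produced and active.
Activator SovG is present, so *purJ* is transcribed.
So PurJ is produced and active.
Itaconate is present, so KepK is active.
Zn²⁺ is present, so IrpW is inactive.
Activator KepK is present, so *irpX* is transcribed.
So IrpX is produced and active.
With repressor IrpX bound, *torN* is not transcribed.
So TorN is not produced.
Fuculose is present, so NerW is inactive.
With no repressor bound, *torK* is transcribed.
So TorK is produced and active.
Activator PurJ is present, so *dovQ* is transcribed.
So DovQ is produced and active.
With repressor DovQ bound, *fubK* is not transcribed.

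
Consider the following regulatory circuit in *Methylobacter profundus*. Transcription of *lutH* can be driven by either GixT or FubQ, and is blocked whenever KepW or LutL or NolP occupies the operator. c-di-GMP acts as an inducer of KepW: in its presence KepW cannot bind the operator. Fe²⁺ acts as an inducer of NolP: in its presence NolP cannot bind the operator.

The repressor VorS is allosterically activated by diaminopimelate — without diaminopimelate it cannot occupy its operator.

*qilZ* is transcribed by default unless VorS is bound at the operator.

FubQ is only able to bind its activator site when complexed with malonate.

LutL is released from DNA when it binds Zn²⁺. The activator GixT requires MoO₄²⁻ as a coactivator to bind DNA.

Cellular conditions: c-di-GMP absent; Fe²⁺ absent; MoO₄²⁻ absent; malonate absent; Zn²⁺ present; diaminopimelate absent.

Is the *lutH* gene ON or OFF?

OFF

MoO₄²⁻ is absent, so GixT is inactive.
c-di-GMP is absent, so KepW is active.
Zn²⁺ is present, so LutL is inactive.
Malonate is absent, so FubQ is inactive.
Fe²⁺ is absent, so NolP is active.
With repressor KepW bound, *lutH* is not transcribed.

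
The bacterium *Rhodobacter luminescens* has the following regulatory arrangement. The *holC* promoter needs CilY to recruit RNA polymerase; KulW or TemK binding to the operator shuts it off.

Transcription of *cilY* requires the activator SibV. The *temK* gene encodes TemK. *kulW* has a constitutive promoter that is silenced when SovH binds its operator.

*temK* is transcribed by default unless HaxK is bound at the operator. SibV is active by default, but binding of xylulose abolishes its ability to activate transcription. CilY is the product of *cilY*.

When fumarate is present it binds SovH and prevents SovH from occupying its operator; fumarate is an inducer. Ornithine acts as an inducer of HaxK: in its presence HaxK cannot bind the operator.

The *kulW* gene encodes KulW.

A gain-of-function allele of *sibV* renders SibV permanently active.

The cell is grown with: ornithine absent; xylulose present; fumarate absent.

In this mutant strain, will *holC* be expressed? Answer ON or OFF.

ON

Fumarate is absent, so SovH is active.
With repressor SovH bound, *kulW* is not transcribed.
So KulW is not produced.
SibV is constitutively active in this strain.
No repressor is bound and SibV is active, so *cilY* is transcribed.
So CilY is produced and active.
Ornithine is absent, so HaxK is active.
With repressor HaxK bound, *temK* is not transcribed.
So TemK is not produced.
No repressor is bound and CilY is active, so *holC* is transcribed.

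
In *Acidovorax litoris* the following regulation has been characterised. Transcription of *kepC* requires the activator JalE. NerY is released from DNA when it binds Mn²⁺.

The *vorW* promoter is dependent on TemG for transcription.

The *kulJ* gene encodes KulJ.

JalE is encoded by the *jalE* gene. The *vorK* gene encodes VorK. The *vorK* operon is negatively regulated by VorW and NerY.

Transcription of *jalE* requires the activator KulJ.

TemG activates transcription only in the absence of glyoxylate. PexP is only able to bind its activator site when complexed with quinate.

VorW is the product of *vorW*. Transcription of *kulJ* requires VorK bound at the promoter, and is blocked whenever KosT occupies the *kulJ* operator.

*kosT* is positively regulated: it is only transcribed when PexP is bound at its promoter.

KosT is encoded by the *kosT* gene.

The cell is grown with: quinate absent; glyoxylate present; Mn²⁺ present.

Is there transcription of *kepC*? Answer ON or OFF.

Glyoxylate is present, so TemG is inactive.
Required activator TemG is absent, so *vorW* is not transcribed.
So VorW is not produced.
Mn²⁺ is present, so NerY is inactive.
With no repressor bound, *vorK* is transcribed.
So VorK is produced and active.
Quinate is absent, so PexP is inactive.
Required activator PexP is absent, so *kosT* is not transcribed.
So KosT is not produced.
No repressor is bound and VorK is active, so *kulJ* is transcribed.
So KulJ is produced and active.
No repressor is bound and KulJ is active, so *jalE* is transcribed.
So JalE is produced and active.
No repressor is bound and JalE is active, so *kepC* is transcribed.

ON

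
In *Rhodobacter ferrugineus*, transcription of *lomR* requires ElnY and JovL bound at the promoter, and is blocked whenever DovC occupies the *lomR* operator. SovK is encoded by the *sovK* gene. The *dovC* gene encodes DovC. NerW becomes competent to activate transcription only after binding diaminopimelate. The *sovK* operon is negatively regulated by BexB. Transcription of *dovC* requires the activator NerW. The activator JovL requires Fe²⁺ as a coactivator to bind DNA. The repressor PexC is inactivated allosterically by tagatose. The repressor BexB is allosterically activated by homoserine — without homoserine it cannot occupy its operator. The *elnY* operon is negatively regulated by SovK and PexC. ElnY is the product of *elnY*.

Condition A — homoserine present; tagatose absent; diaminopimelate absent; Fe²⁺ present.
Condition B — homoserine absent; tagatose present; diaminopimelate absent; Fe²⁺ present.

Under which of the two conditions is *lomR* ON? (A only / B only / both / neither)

neither

Condition A:
Homoserine is present, so BexB is active.
With repressor BexB bound, *sovK* is not transcribed.
So SovK is not produced.
Tagatose is absent, so PexC is active.
With repressor PexC bound, *elnY* is not transcribed.
So ElnY is not produced.
Diaminopimelate is absent, so NerW is inactive.
Required activator NerW is absent, so *dovC* is not transcribed.
So DovC is not produced.
Fe²⁺ is present, so JovL is active.
Required activator ElnY is absent, so *lomR* is not transcribed.
→ *lomR* is OFF in A.
Condition B:
Homoserine is absent, so BexB is inactive.
With no repressor bound, *sovK* is transcribed.
So SovK is produced and active.
Tagatose is present, so PexC is inactive.
With repressor SovK bound, *elnY* is not transcribed.
So ElnY is not produced.
Diaminopimelate is absent, so NerW is inactive.
Required activator NerW is absent, so *dovC* is not transcribed.
So DovC is not produced.
Fe²⁺ is present, so JovL is active.
Required activator ElnY is absent, so *lomR* is not transcribed.
→ *lomR* is OFF in B.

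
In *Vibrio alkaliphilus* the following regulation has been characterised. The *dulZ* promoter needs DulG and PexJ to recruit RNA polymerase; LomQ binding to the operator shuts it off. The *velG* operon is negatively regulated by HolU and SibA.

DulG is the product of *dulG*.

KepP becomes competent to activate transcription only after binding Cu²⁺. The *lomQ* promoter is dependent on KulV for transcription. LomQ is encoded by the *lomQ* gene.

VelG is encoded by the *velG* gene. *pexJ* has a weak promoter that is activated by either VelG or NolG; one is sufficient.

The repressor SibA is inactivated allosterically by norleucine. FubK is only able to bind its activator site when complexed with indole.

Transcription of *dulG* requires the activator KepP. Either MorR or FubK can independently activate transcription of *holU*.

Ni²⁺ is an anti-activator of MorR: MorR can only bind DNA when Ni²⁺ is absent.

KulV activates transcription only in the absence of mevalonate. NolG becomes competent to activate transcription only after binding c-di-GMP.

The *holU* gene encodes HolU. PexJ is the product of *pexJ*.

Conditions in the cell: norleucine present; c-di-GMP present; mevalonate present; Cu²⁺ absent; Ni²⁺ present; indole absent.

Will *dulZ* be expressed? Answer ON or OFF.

OFF

Mevalonate is present, so KulV is inactive.
Required activator KulV is absent, so *lomQ* is not transcribed.
So LomQ is not produced.
Cu²⁺ is absent, so KepP is inactive.
Required activator KepP is absent, so *dulG* is not transcribed.
So DulG is not produced.
Ni²⁺ is present, so MorR is inactive.
Indole is absent, so FubK is inactive.
No activator is available at the *holU* promoter, so *holU* is not transcribed.
So HolU is not produced.
Norleucine is present, so SibA is inactive.
With no repressor bound, *velG* is transcribed.
So VelG is produced and active.
c-di-GMP is present, so NolG is active.
Activator VelG is present, so *pexJ* is transcribed.
So PexJ is produced and active.
Required activator DulG is absent, so *dulZ* is not transcribed.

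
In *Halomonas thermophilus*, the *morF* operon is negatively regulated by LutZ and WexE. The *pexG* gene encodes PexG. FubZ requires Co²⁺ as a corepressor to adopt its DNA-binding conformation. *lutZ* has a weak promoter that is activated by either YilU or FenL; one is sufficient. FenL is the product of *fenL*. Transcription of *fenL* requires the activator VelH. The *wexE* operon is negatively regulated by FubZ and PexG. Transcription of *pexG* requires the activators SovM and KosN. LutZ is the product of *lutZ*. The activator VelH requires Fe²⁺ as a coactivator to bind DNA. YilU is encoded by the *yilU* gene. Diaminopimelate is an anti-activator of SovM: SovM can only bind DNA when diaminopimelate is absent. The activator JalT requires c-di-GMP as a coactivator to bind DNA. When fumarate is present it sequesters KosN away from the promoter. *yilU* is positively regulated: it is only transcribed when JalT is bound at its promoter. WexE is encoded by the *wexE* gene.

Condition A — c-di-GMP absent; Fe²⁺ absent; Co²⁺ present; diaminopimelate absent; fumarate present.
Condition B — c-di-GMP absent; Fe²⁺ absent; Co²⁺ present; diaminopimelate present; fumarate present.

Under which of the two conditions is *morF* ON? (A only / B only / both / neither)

both

Condition A:
c-di-GMP is absent, so JalT is inactive.
Required activator JalT is absent, so *yilU* is not transcribed.
So YilU is not produced.
Fe²⁺ is absent, so VelH is inactive.
Required activator VelH is absent, so *fenL* is not transcribed.
So FenL is not produced.
No activator is available at the *lutZ* promoter, so *lutZ* is not transcribed.
So LutZ is not produced.
Co²⁺ is present, so FubZ is active.
Diaminopimelate is absent, so SovM is active.
Fumarate is present, so KosN is inactive.
Required activator KosN is absent, so *pexG* is not transcribed.
So PexG is not produced.
With repressor FubZ bound, *wexE* is not transcribed.
So WexE is not produced.
With no repressor bound, *morF* is transcribed.
→ *morF* is ON in A.
Condition B:
c-di-GMP is absent, so JalT is inactive.
Required activator JalT is absent, so *yilU* is not transcribed.
So YilU is not produced.
Fe²⁺ is absent, so VelH is inactive.
Required activator VelH is absent, so *fenL* is not transcribed.
So FenL is not produced.
No activator is available at the *lutZ* promoter, so *lutZ* is not transcribed.
So LutZ is not produced.
Co²⁺ is present, so FubZ is active.
Diaminopimelate is present, so SovM is inactive.
Fumarate is present, so KosN is inactive.
Required activator SovM is absent, so *pexG* is not transcribed.
So PexG is not produced.
With repressor FubZ bound, *wexE* is not transcribed.
So WexE is not produced.
With no repressor bound, *morF* is transcribed.
→ *morF* is ON in B.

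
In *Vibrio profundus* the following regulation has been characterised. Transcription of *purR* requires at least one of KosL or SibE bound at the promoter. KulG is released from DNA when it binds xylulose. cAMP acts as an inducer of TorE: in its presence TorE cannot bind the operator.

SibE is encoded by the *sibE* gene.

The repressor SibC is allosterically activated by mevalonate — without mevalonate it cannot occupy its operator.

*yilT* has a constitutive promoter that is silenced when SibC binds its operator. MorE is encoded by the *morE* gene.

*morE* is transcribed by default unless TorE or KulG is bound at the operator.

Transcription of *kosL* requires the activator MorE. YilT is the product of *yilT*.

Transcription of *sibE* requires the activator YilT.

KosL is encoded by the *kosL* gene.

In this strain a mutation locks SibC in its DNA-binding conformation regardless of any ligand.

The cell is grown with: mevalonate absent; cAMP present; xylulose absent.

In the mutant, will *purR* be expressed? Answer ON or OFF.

cAMP is present, so TorE is inactive.
Xylulose is absent, so KulG is active.
With repressor KulG bound, *morE* is not transcribed.
So MorE is not produced.
Required activator MorE is absent, so *kosL* is not transcribed.
So KosL is not produced.
SibC is constitutively active in this strain.
With repressor SibC bound, *yilT* is not transcribed.
So YilT is not produced.
Required activator YilT is absent, so *sibE* is not transcribed.
So SibE is not produced.
No activator is available at the *purR* promoter, so *purR* is not transcribed.

OFF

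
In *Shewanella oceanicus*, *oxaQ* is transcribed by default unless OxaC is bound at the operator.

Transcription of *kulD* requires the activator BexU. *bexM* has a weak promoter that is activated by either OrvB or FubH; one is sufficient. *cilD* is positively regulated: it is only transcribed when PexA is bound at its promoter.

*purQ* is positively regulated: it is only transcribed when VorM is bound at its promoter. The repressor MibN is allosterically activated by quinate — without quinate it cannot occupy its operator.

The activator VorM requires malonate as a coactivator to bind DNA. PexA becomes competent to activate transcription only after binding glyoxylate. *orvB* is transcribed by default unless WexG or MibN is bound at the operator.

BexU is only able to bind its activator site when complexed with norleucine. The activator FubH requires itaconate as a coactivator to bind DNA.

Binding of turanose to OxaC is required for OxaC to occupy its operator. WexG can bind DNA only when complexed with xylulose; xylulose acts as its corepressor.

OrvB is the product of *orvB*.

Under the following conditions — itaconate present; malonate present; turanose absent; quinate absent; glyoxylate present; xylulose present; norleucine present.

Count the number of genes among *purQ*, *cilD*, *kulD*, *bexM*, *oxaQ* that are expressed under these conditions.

5

Malonate is present, so VorM is active.
No repressor is bound and VorM is active, so *purQ* is transcribed.
→ *purQ* is ON.
Glyoxylate is present, so PexA is active.
No repressor is bound and PexA is active, so *cilD* is transcribed.
→ *cilD* is ON.
Norleucine is present, so BexU is active.
No repressor is bound and BexU is active, so *kulD* is transcribed.
→ *kulD* is ON.
Xylulose is present, so WexG is active.
Quinate is absent, so MibN is inactive.
With repressor WexG bound, *orvB* is not transcribed.
So OrvB is not produced.
Itaconate is present, so FubH is active.
Activator FubH is present, so *bexM* is transcribed.
→ *bexM* is ON.
Turanose is absent, so OxaC is inactive.
With no repressor bound, *oxaQ* is transcribed.
→ *oxaQ* is ON.
5 of the 5 genes are transcribed.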